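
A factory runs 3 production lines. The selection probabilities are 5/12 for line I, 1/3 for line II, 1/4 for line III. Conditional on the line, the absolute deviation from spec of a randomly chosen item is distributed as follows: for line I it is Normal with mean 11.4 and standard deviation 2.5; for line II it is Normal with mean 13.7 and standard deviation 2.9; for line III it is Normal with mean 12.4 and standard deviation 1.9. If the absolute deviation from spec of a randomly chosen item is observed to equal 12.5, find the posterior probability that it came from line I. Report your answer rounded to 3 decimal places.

0.390

Likelihoods f(12.5 | ·): I: 0.144854; II: 0.126279; III: 0.209679.
Posterior ∝ prior × likelihood. Numerator for I: 0.416667·0.144854 = 0.0603558.
Normalizing constant: 0.416667·0.144854 + 0.333333·0.126279 + 0.25·0.209679 = 0.154869.
P(I | observation) = 0.0603558 / 0.154869 = 0.389723.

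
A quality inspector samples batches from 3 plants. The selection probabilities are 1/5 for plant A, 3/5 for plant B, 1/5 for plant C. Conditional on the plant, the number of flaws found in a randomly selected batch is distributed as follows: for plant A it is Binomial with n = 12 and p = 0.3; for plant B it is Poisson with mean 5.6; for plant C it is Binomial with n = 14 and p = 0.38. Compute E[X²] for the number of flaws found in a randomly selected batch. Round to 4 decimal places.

31.5922

For each component E[X²] = Var + (mean)², giving A: 15.48; B: 36.96; C: 31.6008.
Overall E[X²] = 0.2·15.48 + 0.6·36.96 + 0.2·31.6008 = 31.5922.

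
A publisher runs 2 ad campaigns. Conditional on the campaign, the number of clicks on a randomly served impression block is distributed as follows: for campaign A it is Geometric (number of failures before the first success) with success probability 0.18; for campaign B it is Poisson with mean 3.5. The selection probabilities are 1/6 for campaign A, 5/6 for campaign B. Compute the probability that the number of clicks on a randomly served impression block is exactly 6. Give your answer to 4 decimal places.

0.0734

Conditional on each campaign, P(X = 6): A: 0.0547212; B: 0.0770983.
By total probability, P(X = 6) = 0.166667·0.0547212 + 0.833333·0.0770983 = 0.0733688.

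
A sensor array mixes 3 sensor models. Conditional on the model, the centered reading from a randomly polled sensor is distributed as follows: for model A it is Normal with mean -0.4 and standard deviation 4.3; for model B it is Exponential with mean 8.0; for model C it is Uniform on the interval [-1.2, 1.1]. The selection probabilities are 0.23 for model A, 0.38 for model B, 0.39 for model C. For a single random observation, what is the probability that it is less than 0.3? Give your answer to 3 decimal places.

Conditional on each model, P(X < 0.3): A: 0.564658; B: 0.0368056; C: 0.652174.
By total probability, P(X < 0.3) = 0.23·0.564658 + 0.38·0.0368056 + 0.39·0.652174 = 0.398205.

0.398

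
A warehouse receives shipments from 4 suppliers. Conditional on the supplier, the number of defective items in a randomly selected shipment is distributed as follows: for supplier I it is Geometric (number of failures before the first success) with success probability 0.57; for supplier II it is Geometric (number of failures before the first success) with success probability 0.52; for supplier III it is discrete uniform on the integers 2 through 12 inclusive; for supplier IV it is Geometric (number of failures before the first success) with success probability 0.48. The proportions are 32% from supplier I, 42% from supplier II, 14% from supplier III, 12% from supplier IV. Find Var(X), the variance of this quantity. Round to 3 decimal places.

Per component, I: μ=0.754386, E[X²]=1.89258; II: μ=0.923077, E[X²]=2.62722; III: μ=7, E[X²]=59; IV: μ=1.08333, E[X²]=3.43056.
E[X] = 0.32·0.754386 + 0.42·0.923077 + 0.14·7 + 0.12·1.08333 = 1.7391.
E[X²] = 0.32·1.89258 + 0.42·2.62722 + 0.14·59 + 0.12·3.43056 = 10.3807.
Var(X) = E[X²] − (E[X])² = 10.3807 − 3.02445 = 7.35627.

7.356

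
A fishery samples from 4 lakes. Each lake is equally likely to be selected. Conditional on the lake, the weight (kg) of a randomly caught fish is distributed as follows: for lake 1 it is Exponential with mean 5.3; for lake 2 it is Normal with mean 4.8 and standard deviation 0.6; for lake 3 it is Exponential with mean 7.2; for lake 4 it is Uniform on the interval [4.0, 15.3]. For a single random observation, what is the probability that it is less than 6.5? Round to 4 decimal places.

0.6300

Conditional on each lake, P(X < 6.5): 1: 0.706658; 2: 0.997697; 3: 0.594558; 4: 0.221239.
By total probability, P(X < 6.5) = 0.25·0.706658 + 0.25·0.997697 + 0.25·0.594558 + 0.25·0.221239 = 0.630038.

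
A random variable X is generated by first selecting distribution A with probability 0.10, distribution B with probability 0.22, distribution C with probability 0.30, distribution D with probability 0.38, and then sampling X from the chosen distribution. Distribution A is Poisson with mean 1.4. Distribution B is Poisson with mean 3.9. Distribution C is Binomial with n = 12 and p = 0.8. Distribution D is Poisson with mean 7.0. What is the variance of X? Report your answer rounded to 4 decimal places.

Per component, A: μ=1.4, E[X²]=3.36; B: μ=3.9, E[X²]=19.11; C: μ=9.6, E[X²]=94.08; D: μ=7, E[X²]=56.
E[X] = 0.1·1.4 + 0.22·3.9 + 0.3·9.6 + 0.38·7 = 6.538.
E[X²] = 0.1·3.36 + 0.22·19.11 + 0.3·94.08 + 0.38·56 = 54.0442.
Var(X) = E[X²] − (E[X])² = 54.0442 − 42.7454 = 11.2988.

11.2988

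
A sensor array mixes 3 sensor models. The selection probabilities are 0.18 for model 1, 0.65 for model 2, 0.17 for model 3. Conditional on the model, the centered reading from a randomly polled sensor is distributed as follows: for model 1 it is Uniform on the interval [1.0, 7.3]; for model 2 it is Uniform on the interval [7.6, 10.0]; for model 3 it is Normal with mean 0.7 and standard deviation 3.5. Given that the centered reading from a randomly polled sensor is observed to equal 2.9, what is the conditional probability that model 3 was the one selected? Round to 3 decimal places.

0.358

Likelihoods f(2.9 | ·): 1: 0.15873; 2: 0; 3: 0.0935506.
Posterior ∝ prior × likelihood. Numerator for 3: 0.17·0.0935506 = 0.0159036.
Normalizing constant: 0.18·0.15873 + 0.65·0 + 0.17·0.0935506 = 0.044475.
P(3 | observation) = 0.0159036 / 0.044475 = 0.357585.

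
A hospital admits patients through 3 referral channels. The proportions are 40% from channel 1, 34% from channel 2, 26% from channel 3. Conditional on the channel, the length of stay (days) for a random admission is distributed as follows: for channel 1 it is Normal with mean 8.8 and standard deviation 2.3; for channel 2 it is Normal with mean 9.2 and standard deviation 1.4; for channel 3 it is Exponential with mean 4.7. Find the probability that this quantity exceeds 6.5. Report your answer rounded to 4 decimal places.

Conditional on each channel, P(X > 6.5): 1: 0.841345; 2: 0.973108; 3: 0.25083.
By total probability, P(X > 6.5) = 0.4·0.841345 + 0.34·0.973108 + 0.26·0.25083 = 0.73261.

0.7326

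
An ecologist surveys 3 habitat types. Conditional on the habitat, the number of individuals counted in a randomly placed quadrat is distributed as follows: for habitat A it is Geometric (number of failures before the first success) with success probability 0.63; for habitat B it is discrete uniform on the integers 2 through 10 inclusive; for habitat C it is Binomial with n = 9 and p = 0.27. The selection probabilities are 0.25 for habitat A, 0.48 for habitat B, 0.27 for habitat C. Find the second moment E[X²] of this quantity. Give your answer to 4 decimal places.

For each component E[X²] = Var + (mean)², giving A: 1.27715; B: 42.6667; C: 7.6788.
Overall E[X²] = 0.25·1.27715 + 0.48·42.6667 + 0.27·7.6788 = 22.8726.

22.8726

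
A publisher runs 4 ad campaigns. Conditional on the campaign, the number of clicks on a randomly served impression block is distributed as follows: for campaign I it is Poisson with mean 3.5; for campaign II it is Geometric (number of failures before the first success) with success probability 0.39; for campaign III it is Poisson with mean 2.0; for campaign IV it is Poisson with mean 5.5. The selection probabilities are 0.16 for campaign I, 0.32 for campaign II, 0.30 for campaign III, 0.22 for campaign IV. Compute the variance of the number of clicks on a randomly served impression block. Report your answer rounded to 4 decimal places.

6.0114

Per component, I: μ=3.5, E[X²]=15.75; II: μ=1.5641, E[X²]=6.45694; III: μ=2, E[X²]=6; IV: μ=5.5, E[X²]=35.75.
E[X] = 0.16·3.5 + 0.32·1.5641 + 0.3·2 + 0.22·5.5 = 2.87051.
E[X²] = 0.16·15.75 + 0.32·6.45694 + 0.3·6 + 0.22·35.75 = 14.2512.
Var(X) = E[X²] − (E[X])² = 14.2512 − 8.23984 = 6.01138.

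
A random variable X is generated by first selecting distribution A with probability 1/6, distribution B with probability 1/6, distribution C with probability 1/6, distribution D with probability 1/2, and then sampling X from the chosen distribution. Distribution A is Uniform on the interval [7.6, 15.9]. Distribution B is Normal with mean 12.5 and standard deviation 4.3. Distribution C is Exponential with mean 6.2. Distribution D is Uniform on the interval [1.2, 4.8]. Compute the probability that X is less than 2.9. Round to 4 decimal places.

Conditional on each component, P(X < 2.9): A: 0; B: 0.012789; C: 0.373585; D: 0.472222.
By total probability, P(X < 2.9) = 0.166667·0 + 0.166667·0.012789 + 0.166667·0.373585 + 0.5·0.472222 = 0.300507.

0.3005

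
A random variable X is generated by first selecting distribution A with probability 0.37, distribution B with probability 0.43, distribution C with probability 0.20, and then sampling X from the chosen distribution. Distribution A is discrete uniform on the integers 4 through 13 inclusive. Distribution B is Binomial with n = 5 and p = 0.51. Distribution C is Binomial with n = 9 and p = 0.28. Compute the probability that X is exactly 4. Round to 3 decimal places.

Conditional on each component, P(X = 4): A: 0.1; B: 0.165747; C: 0.149853.
By total probability, P(X = 4) = 0.37·0.1 + 0.43·0.165747 + 0.2·0.149853 = 0.138242.

0.138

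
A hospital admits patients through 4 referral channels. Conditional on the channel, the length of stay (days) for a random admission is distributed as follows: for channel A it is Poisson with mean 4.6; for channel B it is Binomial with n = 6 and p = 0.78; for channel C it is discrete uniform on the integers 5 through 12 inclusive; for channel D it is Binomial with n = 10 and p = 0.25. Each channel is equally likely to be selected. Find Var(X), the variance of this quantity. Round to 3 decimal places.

Per component, A: μ=4.6, E[X²]=25.76; B: μ=4.68, E[X²]=22.932; C: μ=8.5, E[X²]=77.5; D: μ=2.5, E[X²]=8.125.
E[X] = 0.25·4.6 + 0.25·4.68 + 0.25·8.5 + 0.25·2.5 = 5.07.
E[X²] = 0.25·25.76 + 0.25·22.932 + 0.25·77.5 + 0.25·8.125 = 33.5793.
Var(X) = E[X²] − (E[X])² = 33.5793 − 25.7049 = 7.87435.

7.874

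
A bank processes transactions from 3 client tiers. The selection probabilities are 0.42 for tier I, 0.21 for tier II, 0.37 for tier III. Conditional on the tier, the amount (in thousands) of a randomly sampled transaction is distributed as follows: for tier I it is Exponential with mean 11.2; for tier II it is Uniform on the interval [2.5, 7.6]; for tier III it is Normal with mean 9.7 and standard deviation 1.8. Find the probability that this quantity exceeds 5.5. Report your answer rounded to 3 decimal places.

0.710

Conditional on each tier, P(X > 5.5): I: 0.61197; II: 0.411765; III: 0.990185.
By total probability, P(X > 5.5) = 0.42·0.61197 + 0.21·0.411765 + 0.37·0.990185 = 0.709866.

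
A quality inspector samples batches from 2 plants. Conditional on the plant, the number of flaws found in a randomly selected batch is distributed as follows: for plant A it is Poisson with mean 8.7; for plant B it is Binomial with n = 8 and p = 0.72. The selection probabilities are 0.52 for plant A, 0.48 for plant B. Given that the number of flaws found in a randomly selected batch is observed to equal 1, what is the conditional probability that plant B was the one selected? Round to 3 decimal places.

0.331

Likelihoods P(X=1 | ·): A: 0.0014493; B: 0.000777193.
Posterior ∝ prior × likelihood. Numerator for B: 0.48·0.000777193 = 0.000373052.
Normalizing constant: 0.52·0.0014493 + 0.48·0.000777193 = 0.00112669.
P(B | observation) = 0.000373052 / 0.00112669 = 0.331106.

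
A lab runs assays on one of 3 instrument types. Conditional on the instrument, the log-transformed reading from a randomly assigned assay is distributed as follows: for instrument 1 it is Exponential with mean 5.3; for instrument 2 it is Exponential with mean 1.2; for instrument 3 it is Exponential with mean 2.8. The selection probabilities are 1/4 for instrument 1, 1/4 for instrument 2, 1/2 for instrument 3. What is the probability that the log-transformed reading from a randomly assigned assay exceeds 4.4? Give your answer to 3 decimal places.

0.219

Conditional on each instrument, P(X > 4.4): 1: 0.435967; 2: 0.0255615; 3: 0.207748.
By total probability, P(X > 4.4) = 0.25·0.435967 + 0.25·0.0255615 + 0.5·0.207748 = 0.219256.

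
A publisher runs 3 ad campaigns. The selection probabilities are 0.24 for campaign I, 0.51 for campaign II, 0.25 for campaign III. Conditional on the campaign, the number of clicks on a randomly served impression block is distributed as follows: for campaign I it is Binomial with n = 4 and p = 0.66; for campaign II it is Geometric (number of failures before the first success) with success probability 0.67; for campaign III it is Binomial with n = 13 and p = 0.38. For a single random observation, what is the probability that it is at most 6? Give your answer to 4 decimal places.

0.9535

Conditional on each campaign, P(X ≤ 6): I: 1; II: 0.999574; III: 0.81469.
By total probability, P(X ≤ 6) = 0.24·1 + 0.51·0.999574 + 0.25·0.81469 = 0.953455.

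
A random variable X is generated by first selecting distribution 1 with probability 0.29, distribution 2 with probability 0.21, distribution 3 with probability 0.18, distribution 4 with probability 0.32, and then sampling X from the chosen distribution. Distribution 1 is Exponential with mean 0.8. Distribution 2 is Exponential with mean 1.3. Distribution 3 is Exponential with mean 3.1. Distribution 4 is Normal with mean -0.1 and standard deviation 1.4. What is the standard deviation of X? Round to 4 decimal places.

2.0268

Per component, 1: μ=0.8, E[X²]=1.28; 2: μ=1.3, E[X²]=3.38; 3: μ=3.1, E[X²]=19.22; 4: μ=-0.1, E[X²]=1.97.
E[X] = 0.29·0.8 + 0.21·1.3 + 0.18·3.1 + 0.32·-0.1 = 1.031.
E[X²] = 0.29·1.28 + 0.21·3.38 + 0.18·19.22 + 0.32·1.97 = 5.171.
Var(X) = E[X²] − (E[X])² = 5.171 − 1.06296 = 4.10804.
SD(X) = √4.10804 = 2.02683.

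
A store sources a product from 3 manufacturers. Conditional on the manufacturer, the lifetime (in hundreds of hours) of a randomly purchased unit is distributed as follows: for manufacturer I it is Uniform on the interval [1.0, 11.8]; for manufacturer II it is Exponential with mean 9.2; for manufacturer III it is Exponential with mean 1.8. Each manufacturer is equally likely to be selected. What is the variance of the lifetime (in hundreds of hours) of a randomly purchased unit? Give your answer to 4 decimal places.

Per component, I: μ=6.4, E[X²]=50.68; II: μ=9.2, E[X²]=169.28; III: μ=1.8, E[X²]=6.48.
E[X] = 0.333333·6.4 + 0.333333·9.2 + 0.333333·1.8 = 5.8.
E[X²] = 0.333333·50.68 + 0.333333·169.28 + 0.333333·6.48 = 75.48.
Var(X) = E[X²] − (E[X])² = 75.48 − 33.64 = 41.84.

41.8400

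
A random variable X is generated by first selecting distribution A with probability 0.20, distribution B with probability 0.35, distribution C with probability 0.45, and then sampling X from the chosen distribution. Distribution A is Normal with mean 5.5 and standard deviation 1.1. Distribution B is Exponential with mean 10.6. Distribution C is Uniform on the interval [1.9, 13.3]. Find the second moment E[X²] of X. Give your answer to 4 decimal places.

For each component E[X²] = Var + (mean)², giving A: 31.46; B: 224.72; C: 68.59.
Overall E[X²] = 0.2·31.46 + 0.35·224.72 + 0.45·68.59 = 115.809.

115.8095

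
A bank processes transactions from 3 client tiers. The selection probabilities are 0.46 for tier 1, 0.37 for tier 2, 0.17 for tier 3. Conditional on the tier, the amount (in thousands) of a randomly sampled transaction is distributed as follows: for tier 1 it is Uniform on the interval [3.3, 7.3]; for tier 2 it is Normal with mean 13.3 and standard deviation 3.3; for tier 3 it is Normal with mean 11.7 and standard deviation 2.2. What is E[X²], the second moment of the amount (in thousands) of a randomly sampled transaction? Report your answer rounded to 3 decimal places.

107.107

For each component E[X²] = Var + (mean)², giving 1: 29.4233; 2: 187.78; 3: 141.73.
Overall E[X²] = 0.46·29.4233 + 0.37·187.78 + 0.17·141.73 = 107.107.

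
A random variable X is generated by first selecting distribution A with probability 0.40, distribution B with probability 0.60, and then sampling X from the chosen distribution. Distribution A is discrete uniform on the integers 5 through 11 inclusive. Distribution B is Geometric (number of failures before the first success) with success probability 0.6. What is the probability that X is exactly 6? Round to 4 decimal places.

Conditional on each component, P(X = 6): A: 0.142857; B: 0.0024576.
By total probability, P(X = 6) = 0.4·0.142857 + 0.6·0.0024576 = 0.0586174.

0.0586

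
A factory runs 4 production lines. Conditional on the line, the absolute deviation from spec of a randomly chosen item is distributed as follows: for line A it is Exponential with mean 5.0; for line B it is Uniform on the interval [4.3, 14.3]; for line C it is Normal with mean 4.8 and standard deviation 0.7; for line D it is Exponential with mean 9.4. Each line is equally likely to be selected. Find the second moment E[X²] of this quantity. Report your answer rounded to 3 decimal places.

For each component E[X²] = Var + (mean)², giving A: 50; B: 94.8233; C: 23.53; D: 176.72.
Overall E[X²] = 0.25·50 + 0.25·94.8233 + 0.25·23.53 + 0.25·176.72 = 86.2683.

86.268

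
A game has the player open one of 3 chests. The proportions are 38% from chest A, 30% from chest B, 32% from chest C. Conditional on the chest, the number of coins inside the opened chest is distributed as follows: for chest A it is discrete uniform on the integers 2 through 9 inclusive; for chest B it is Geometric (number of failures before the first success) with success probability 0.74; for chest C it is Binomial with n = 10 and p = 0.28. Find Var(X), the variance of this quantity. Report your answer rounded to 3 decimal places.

Per component, A: μ=5.5, E[X²]=35.5; B: μ=0.351351, E[X²]=0.598247; C: μ=2.8, E[X²]=9.856.
E[X] = 0.38·5.5 + 0.3·0.351351 + 0.32·2.8 = 3.09141.
E[X²] = 0.38·35.5 + 0.3·0.598247 + 0.32·9.856 = 16.8234.
Var(X) = E[X²] − (E[X])² = 16.8234 − 9.55679 = 7.26661.

7.267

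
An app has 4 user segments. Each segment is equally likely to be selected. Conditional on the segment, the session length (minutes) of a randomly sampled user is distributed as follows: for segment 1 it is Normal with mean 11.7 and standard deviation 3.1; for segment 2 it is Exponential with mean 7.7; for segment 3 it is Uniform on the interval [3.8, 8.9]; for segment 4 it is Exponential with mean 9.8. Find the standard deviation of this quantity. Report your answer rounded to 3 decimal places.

6.777

Per component, 1: μ=11.7, E[X²]=146.5; 2: μ=7.7, E[X²]=118.58; 3: μ=6.35, E[X²]=42.49; 4: μ=9.8, E[X²]=192.08.
E[X] = 0.25·11.7 + 0.25·7.7 + 0.25·6.35 + 0.25·9.8 = 8.8875.
E[X²] = 0.25·146.5 + 0.25·118.58 + 0.25·42.49 + 0.25·192.08 = 124.913.
Var(X) = E[X²] − (E[X])² = 124.913 − 78.9877 = 45.9248.
SD(X) = √45.9248 = 6.77679.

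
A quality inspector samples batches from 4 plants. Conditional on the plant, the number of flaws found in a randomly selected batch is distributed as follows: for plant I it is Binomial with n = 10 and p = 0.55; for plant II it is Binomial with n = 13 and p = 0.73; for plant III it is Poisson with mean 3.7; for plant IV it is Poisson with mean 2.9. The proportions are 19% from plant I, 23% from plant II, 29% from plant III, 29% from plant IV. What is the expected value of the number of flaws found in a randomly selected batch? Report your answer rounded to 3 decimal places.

5.142

Component means — I: 5.5; II: 9.49; III: 3.7; IV: 2.9.
E[X] = 0.19·5.5 + 0.23·9.49 + 0.29·3.7 + 0.29·2.9 = 5.1417.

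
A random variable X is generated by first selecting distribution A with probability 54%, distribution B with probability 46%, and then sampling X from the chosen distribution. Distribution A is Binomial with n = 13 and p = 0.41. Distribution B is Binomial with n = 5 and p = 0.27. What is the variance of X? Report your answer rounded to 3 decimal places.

Per component, A: μ=5.33, E[X²]=31.5536; B: μ=1.35, E[X²]=2.808.
E[X] = 0.54·5.33 + 0.46·1.35 = 3.4992.
E[X²] = 0.54·31.5536 + 0.46·2.808 = 18.3306.
Var(X) = E[X²] − (E[X])² = 18.3306 − 12.2444 = 6.08622.

6.086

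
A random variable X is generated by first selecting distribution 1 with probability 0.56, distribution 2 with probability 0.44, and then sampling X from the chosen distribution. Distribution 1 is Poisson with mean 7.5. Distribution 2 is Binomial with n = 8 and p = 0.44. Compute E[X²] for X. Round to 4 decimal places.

For each component E[X²] = Var + (mean)², giving 1: 63.75; 2: 14.3616.
Overall E[X²] = 0.56·63.75 + 0.44·14.3616 = 42.0191.

42.0191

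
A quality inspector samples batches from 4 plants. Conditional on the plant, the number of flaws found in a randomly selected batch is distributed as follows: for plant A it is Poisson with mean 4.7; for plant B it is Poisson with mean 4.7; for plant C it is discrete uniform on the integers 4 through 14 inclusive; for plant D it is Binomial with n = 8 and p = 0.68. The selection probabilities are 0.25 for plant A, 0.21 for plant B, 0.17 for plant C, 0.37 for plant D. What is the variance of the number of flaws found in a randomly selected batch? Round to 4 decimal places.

Per component, A: μ=4.7, E[X²]=26.79; B: μ=4.7, E[X²]=26.79; C: μ=9, E[X²]=91; D: μ=5.44, E[X²]=31.3344.
E[X] = 0.25·4.7 + 0.21·4.7 + 0.17·9 + 0.37·5.44 = 5.7048.
E[X²] = 0.25·26.79 + 0.21·26.79 + 0.17·91 + 0.37·31.3344 = 39.3871.
Var(X) = E[X²] − (E[X])² = 39.3871 − 32.5447 = 6.84238.

6.8424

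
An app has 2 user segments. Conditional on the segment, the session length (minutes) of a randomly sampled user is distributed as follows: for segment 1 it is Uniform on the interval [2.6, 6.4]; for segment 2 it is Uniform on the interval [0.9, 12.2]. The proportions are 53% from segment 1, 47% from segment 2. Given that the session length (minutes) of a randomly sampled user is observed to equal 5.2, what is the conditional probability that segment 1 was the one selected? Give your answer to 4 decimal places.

Likelihoods f(5.2 | ·): 1: 0.263158; 2: 0.0884956.
Posterior ∝ prior × likelihood. Numerator for 1: 0.53·0.263158 = 0.139474.
Normalizing constant: 0.53·0.263158 + 0.47·0.0884956 = 0.181067.
P(1 | observation) = 0.139474 / 0.181067 = 0.770289.

0.7703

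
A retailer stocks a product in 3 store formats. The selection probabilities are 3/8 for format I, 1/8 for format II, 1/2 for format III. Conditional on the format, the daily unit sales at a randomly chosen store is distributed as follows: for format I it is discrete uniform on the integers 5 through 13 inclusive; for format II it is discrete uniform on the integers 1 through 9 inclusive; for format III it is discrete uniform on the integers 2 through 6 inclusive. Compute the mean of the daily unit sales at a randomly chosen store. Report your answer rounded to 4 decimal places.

Component means — I: 9; II: 5; III: 4.
E[X] = 0.375·9 + 0.125·5 + 0.5·4 = 6.

6.0000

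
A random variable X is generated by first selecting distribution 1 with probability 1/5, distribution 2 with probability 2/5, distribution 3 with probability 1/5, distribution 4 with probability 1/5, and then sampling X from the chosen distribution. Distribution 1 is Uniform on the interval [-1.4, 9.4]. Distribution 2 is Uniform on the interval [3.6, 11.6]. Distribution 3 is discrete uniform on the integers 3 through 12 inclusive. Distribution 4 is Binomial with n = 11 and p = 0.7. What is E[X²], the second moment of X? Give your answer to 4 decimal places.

For each component E[X²] = Var + (mean)², giving 1: 25.72; 2: 63.0933; 3: 64.5; 4: 61.6.
Overall E[X²] = 0.2·25.72 + 0.4·63.0933 + 0.2·64.5 + 0.2·61.6 = 55.6013.

55.6013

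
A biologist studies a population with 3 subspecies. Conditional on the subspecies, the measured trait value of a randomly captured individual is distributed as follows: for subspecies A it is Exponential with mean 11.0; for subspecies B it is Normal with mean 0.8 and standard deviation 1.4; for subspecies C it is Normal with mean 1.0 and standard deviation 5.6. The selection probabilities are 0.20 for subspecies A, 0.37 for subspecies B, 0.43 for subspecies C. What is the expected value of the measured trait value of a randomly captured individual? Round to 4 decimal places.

2.9260

Component means — A: 11; B: 0.8; C: 1.
E[X] = 0.2·11 + 0.37·0.8 + 0.43·1 = 2.926.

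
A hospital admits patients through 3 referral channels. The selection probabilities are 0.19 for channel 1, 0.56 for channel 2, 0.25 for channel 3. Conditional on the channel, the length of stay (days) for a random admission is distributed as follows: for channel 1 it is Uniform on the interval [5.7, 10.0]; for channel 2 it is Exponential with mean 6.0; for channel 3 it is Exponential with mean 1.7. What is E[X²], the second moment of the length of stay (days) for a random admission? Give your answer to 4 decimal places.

For each component E[X²] = Var + (mean)², giving 1: 63.1633; 2: 72; 3: 5.78.
Overall E[X²] = 0.19·63.1633 + 0.56·72 + 0.25·5.78 = 53.766.

53.7660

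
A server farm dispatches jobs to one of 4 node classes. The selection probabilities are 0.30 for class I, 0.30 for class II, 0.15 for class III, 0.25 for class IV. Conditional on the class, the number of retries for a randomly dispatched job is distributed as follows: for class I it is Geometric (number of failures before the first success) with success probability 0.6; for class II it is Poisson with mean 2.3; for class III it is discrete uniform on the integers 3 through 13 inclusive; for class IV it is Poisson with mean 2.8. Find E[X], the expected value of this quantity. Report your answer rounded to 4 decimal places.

2.7900

Component means — I: 0.666667; II: 2.3; III: 8; IV: 2.8.
E[X] = 0.3·0.666667 + 0.3·2.3 + 0.15·8 + 0.25·2.8 = 2.79.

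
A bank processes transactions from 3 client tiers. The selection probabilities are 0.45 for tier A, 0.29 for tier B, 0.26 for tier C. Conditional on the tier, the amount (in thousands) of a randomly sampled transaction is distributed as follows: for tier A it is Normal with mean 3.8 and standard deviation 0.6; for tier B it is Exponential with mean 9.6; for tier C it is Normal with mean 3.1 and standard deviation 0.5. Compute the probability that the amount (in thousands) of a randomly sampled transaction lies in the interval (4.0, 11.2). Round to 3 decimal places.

0.276

Conditional on each tier, P(4.0 < X < 11.2): A: 0.369441; B: 0.347837; C: 0.0359303.
By total probability, P(4.0 < X < 11.2) = 0.45·0.369441 + 0.29·0.347837 + 0.26·0.0359303 = 0.276463.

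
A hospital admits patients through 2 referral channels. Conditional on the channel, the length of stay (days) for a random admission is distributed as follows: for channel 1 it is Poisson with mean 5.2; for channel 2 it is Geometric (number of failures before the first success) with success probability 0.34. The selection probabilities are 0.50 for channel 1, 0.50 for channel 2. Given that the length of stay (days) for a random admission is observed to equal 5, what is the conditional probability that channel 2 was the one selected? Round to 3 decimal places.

Likelihoods P(X=5 | ·): 1: 0.174785; 2: 0.0425793.
Posterior ∝ prior × likelihood. Numerator for 2: 0.5·0.0425793 = 0.0212897.
Normalizing constant: 0.5·0.174785 + 0.5·0.0425793 = 0.108682.
P(2 | observation) = 0.0212897 / 0.108682 = 0.195889.

0.196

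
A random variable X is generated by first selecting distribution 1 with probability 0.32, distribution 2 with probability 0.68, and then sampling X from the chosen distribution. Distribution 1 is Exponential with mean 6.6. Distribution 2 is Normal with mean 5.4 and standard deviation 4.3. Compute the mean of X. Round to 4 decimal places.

Component means — 1: 6.6; 2: 5.4.
E[X] = 0.32·6.6 + 0.68·5.4 = 5.784.

5.7840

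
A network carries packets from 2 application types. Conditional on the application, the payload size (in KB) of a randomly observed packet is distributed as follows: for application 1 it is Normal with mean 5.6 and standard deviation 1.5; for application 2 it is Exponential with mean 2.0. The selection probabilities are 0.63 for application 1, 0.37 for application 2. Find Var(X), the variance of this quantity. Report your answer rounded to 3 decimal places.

Per component, 1: μ=5.6, E[X²]=33.61; 2: μ=2, E[X²]=8.
E[X] = 0.63·5.6 + 0.37·2 = 4.268.
E[X²] = 0.63·33.61 + 0.37·8 = 24.1343.
Var(X) = E[X²] − (E[X])² = 24.1343 − 18.2158 = 5.91848.

5.918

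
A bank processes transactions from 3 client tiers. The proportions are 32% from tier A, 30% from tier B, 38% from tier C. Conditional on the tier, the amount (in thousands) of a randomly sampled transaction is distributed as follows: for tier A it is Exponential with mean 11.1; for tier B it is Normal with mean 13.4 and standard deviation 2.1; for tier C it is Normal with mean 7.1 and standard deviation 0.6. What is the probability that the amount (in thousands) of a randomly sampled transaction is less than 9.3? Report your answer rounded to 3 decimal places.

0.569

Conditional on each tier, P(X < 9.3): A: 0.567355; B: 0.0254465; C: 0.999877.
By total probability, P(X < 9.3) = 0.32·0.567355 + 0.3·0.0254465 + 0.38·0.999877 = 0.569141.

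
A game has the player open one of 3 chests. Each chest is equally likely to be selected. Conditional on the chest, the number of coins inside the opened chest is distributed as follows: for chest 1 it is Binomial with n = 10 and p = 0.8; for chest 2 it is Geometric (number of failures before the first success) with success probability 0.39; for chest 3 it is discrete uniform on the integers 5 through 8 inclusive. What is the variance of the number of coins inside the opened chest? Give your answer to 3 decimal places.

Per component, 1: μ=8, E[X²]=65.6; 2: μ=1.5641, E[X²]=6.45694; 3: μ=6.5, E[X²]=43.5.
E[X] = 0.333333·8 + 0.333333·1.5641 + 0.333333·6.5 = 5.3547.
E[X²] = 0.333333·65.6 + 0.333333·6.45694 + 0.333333·43.5 = 38.519.
Var(X) = E[X²] − (E[X])² = 38.519 − 28.6728 = 9.84616.

9.846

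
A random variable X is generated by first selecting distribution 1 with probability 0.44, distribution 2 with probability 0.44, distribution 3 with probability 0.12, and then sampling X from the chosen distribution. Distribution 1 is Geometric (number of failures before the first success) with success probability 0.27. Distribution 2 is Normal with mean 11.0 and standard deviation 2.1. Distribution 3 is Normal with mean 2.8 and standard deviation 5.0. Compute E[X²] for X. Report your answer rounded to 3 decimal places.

66.744

For each component E[X²] = Var + (mean)², giving 1: 17.3237; 2: 125.41; 3: 32.84.
Overall E[X²] = 0.44·17.3237 + 0.44·125.41 + 0.12·32.84 = 66.7436.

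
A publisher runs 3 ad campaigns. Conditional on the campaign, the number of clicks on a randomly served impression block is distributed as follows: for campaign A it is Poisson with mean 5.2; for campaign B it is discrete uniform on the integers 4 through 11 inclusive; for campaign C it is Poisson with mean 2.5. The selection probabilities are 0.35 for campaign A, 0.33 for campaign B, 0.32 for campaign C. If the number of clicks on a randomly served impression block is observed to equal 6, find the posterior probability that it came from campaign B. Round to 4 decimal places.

0.3998

Likelihoods P(X=6 | ·): A: 0.15148; B: 0.125; C: 0.0278337.
Posterior ∝ prior × likelihood. Numerator for B: 0.33·0.125 = 0.04125.
Normalizing constant: 0.35·0.15148 + 0.33·0.125 + 0.32·0.0278337 = 0.103175.
P(B | observation) = 0.04125 / 0.103175 = 0.399807.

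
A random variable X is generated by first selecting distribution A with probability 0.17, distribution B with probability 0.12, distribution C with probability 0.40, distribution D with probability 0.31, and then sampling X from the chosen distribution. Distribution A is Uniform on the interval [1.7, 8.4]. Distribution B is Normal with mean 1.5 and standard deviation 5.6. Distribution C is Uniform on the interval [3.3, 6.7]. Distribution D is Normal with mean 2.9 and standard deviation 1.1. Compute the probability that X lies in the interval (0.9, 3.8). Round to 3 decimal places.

0.372

Conditional on each component, P(0.9 < X < 3.8): A: 0.313433; B: 0.202021; C: 0.147059; D: 0.758855.
By total probability, P(0.9 < X < 3.8) = 0.17·0.313433 + 0.12·0.202021 + 0.4·0.147059 + 0.31·0.758855 = 0.371595.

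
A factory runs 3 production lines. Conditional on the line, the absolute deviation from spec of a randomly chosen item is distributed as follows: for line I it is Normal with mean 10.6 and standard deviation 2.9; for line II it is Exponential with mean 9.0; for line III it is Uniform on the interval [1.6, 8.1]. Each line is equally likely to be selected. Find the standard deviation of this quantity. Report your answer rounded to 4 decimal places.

6.0703

Per component, I: μ=10.6, E[X²]=120.77; II: μ=9, E[X²]=162; III: μ=4.85, E[X²]=27.0433.
E[X] = 0.333333·10.6 + 0.333333·9 + 0.333333·4.85 = 8.15.
E[X²] = 0.333333·120.77 + 0.333333·162 + 0.333333·27.0433 = 103.271.
Var(X) = E[X²] − (E[X])² = 103.271 − 66.4225 = 36.8486.
SD(X) = √36.8486 = 6.07031.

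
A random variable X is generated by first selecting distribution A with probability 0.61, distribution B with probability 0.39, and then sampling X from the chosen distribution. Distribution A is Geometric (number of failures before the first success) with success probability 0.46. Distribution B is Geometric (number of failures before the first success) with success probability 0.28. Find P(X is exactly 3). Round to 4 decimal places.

Conditional on each component, P(X = 3): A: 0.0724334; B: 0.104509.
By total probability, P(X = 3) = 0.61·0.0724334 + 0.39·0.104509 = 0.0849431.

0.0849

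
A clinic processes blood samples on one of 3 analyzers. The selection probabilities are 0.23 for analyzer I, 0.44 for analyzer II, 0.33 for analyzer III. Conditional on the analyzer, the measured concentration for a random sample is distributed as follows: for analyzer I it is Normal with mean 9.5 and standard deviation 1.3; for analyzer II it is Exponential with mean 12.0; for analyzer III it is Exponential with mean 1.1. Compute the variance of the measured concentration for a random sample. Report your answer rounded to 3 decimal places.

Per component, I: μ=9.5, E[X²]=91.94; II: μ=12, E[X²]=288; III: μ=1.1, E[X²]=2.42.
E[X] = 0.23·9.5 + 0.44·12 + 0.33·1.1 = 7.828.
E[X²] = 0.23·91.94 + 0.44·288 + 0.33·2.42 = 148.665.
Var(X) = E[X²] − (E[X])² = 148.665 − 61.2776 = 87.3872.

87.387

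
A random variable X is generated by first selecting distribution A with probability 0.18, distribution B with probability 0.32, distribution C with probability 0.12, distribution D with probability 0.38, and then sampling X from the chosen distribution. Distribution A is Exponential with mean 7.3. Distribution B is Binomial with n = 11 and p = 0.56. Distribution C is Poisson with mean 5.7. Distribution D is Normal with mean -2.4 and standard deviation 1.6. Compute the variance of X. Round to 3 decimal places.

30.592

Per component, A: μ=7.3, E[X²]=106.58; B: μ=6.16, E[X²]=40.656; C: μ=5.7, E[X²]=38.19; D: μ=-2.4, E[X²]=8.32.
E[X] = 0.18·7.3 + 0.32·6.16 + 0.12·5.7 + 0.38·-2.4 = 3.0572.
E[X²] = 0.18·106.58 + 0.32·40.656 + 0.12·38.19 + 0.38·8.32 = 39.9387.
Var(X) = E[X²] − (E[X])² = 39.9387 − 9.34647 = 30.5922.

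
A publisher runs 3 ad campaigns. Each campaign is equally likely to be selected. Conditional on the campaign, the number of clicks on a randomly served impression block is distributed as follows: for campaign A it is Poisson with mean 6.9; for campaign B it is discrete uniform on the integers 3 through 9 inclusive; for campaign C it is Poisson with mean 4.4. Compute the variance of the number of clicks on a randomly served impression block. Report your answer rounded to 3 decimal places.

Per component, A: μ=6.9, E[X²]=54.51; B: μ=6, E[X²]=40; C: μ=4.4, E[X²]=23.76.
E[X] = 0.333333·6.9 + 0.333333·6 + 0.333333·4.4 = 5.76667.
E[X²] = 0.333333·54.51 + 0.333333·40 + 0.333333·23.76 = 39.4233.
Var(X) = E[X²] − (E[X])² = 39.4233 − 33.2544 = 6.16889.

6.169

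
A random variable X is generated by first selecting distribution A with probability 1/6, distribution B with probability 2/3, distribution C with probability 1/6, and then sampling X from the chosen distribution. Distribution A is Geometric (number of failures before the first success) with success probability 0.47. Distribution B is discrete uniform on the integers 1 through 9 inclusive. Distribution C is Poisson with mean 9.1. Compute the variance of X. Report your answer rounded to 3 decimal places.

Per component, A: μ=1.12766, E[X²]=3.67089; B: μ=5, E[X²]=31.6667; C: μ=9.1, E[X²]=91.91.
E[X] = 0.166667·1.12766 + 0.666667·5 + 0.166667·9.1 = 5.03794.
E[X²] = 0.166667·3.67089 + 0.666667·31.6667 + 0.166667·91.91 = 37.0413.
Var(X) = E[X²] − (E[X])² = 37.0413 − 25.3809 = 11.6604.

11.660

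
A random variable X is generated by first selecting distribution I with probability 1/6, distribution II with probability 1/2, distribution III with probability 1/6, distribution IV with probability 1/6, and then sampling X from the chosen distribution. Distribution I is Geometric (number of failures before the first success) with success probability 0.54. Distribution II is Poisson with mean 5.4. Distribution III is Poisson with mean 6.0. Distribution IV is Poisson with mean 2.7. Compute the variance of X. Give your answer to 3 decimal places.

Per component, I: μ=0.851852, E[X²]=2.30316; II: μ=5.4, E[X²]=34.56; III: μ=6, E[X²]=42; IV: μ=2.7, E[X²]=9.99.
E[X] = 0.166667·0.851852 + 0.5·5.4 + 0.166667·6 + 0.166667·2.7 = 4.29198.
E[X²] = 0.166667·2.30316 + 0.5·34.56 + 0.166667·42 + 0.166667·9.99 = 26.3289.
Var(X) = E[X²] − (E[X])² = 26.3289 − 18.4211 = 7.90781.

7.908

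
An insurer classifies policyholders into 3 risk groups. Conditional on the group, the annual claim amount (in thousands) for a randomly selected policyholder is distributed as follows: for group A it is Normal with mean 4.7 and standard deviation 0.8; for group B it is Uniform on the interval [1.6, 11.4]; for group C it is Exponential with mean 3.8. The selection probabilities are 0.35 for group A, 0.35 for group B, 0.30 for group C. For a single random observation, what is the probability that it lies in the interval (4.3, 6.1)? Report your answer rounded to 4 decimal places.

Conditional on each group, P(4.3 < X < 6.1): A: 0.651403; B: 0.183673; C: 0.121687.
By total probability, P(4.3 < X < 6.1) = 0.35·0.651403 + 0.35·0.183673 + 0.3·0.121687 = 0.328783.

0.3288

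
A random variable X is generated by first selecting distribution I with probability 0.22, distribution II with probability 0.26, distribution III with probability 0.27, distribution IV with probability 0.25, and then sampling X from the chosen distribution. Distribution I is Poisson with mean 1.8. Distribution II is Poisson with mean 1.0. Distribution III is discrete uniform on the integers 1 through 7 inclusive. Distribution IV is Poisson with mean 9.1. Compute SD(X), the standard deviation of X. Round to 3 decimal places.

3.731

Per component, I: μ=1.8, E[X²]=5.04; II: μ=1, E[X²]=2; III: μ=4, E[X²]=20; IV: μ=9.1, E[X²]=91.91.
E[X] = 0.22·1.8 + 0.26·1 + 0.27·4 + 0.25·9.1 = 4.011.
E[X²] = 0.22·5.04 + 0.26·2 + 0.27·20 + 0.25·91.91 = 30.0063.
Var(X) = E[X²] − (E[X])² = 30.0063 − 16.0881 = 13.9182.
SD(X) = √13.9182 = 3.73071.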